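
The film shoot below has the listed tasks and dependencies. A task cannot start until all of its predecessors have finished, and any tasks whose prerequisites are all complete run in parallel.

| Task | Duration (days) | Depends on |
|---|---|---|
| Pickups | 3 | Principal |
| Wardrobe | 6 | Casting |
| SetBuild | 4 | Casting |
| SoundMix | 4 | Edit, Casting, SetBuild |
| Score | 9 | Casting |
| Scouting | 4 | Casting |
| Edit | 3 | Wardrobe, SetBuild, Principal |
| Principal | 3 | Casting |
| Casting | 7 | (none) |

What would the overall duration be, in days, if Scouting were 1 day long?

Critical path before the change: Casting→Wardrobe→Edit→SoundMix = 7+6+3+4 = 20 giving 20 days.
Scouting is off the critical path — its longest chain is 11 days, giving 9 of slack.
No other chain overtakes it, so the finish is 20 days.

20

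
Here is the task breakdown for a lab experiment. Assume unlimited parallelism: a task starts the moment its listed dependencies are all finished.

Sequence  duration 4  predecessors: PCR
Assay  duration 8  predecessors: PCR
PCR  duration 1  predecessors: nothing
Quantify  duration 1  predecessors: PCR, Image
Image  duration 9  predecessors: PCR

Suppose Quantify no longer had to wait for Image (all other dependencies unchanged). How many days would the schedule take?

10

Original critical path: PCR→Image→Quantify = 1+9+1 = 11 ⇒ 11 days.
Without Image→Quantify, Quantify's earliest start moves from 10 to 1.
New critical path: PCR→Image = 1+9 = 10 ⇒ 10 days.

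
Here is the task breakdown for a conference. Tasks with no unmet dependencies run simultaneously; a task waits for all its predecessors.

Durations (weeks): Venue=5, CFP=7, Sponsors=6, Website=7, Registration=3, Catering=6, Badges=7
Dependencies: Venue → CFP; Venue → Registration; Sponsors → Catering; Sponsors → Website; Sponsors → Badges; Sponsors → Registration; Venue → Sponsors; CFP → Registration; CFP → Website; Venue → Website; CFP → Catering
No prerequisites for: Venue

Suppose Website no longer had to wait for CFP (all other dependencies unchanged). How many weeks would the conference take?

18

Before: longest chain Venue→CFP→Website = 5+7+7 = 19, finish 19.
Without CFP→Website, Website's earliest start moves from 12 to 11.
After: Venue→CFP→Catering = 5+7+6 = 18 → 18 weeks.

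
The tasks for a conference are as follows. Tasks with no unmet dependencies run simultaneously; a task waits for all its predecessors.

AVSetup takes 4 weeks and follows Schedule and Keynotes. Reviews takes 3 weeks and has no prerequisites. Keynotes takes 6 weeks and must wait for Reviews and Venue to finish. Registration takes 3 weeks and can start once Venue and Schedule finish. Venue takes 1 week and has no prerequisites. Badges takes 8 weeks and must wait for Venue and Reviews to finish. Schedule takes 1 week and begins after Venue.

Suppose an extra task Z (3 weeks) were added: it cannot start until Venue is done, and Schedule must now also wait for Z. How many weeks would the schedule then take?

13

Originally the schedule takes 13 weeks.
With Z inserted, Schedule now waits for max(Venue, Z).
New critical path: Reviews→Keynotes→AVSetup = 3+6+4 = 13 ⇒ 13 weeks.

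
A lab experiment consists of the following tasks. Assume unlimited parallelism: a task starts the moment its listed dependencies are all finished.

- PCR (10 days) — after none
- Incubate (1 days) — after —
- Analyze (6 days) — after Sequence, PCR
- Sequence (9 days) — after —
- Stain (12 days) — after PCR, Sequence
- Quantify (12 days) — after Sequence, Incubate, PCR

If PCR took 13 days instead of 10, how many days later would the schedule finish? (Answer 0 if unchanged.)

3

Critical path before the change: PCR→Stain = 10+12 = 22 giving 22 days.
PCR lies on that path, so at 13 days the path becomes 25 days.
That remains the longest chain; total 25 days.
Change in finish: 25 − 22 = +3 days.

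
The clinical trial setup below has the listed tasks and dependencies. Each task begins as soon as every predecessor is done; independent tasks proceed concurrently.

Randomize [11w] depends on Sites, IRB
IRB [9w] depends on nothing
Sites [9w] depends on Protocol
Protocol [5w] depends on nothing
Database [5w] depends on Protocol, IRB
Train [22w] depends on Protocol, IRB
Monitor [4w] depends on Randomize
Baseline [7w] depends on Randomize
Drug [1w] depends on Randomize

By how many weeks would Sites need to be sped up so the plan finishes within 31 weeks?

Current finish: 32 weeks; target: 31.
Sites is on every critical path, so each week cut from Sites cuts the finish by one (this holds down to a finish of 31).
Need 32 − 31 = 1 week off Sites → Sites becomes 8 weeks, finish becomes 31.

1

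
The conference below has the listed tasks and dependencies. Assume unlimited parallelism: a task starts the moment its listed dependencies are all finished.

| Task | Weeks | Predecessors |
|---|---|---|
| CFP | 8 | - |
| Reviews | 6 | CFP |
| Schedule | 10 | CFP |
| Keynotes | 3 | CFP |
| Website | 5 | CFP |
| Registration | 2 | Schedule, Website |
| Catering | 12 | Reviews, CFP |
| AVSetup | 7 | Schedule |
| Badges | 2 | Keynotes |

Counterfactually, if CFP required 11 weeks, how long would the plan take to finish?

29

As given, the longest chain is CFP→Reviews→Catering = 8+6+12 = 26, so the finish is 26 weeks.
CFP is on the critical path; changing it to 11 makes that path 29 weeks.
The critical path is still CFP→Reviews→Catering; finish is now 29 weeks.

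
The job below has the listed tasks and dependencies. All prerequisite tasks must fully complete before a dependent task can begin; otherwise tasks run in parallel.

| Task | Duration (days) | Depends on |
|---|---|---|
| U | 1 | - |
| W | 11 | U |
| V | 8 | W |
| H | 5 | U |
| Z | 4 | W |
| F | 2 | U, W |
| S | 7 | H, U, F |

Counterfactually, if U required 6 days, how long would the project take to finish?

Actual critical path: U→W→F→S = 1+11+2+7 = 21 ⇒ 21 days.
U lies on that path, so at 6 days the path becomes 26 days.
That remains the longest chain; total 26 days.

26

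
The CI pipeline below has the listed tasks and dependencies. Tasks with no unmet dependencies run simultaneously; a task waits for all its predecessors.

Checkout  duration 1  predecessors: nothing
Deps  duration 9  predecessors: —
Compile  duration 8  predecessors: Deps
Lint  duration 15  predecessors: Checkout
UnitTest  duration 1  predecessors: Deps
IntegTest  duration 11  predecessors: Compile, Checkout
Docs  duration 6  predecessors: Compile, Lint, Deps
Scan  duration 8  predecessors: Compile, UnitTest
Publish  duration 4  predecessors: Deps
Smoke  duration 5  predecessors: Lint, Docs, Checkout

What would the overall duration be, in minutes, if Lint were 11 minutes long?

28

Baseline: Deps→Compile→IntegTest = 9+8+11 = 28 → 28 minutes.
Lint has 1 minute of float (longest path through it is 27).
That remains the longest chain; total 28 minutes.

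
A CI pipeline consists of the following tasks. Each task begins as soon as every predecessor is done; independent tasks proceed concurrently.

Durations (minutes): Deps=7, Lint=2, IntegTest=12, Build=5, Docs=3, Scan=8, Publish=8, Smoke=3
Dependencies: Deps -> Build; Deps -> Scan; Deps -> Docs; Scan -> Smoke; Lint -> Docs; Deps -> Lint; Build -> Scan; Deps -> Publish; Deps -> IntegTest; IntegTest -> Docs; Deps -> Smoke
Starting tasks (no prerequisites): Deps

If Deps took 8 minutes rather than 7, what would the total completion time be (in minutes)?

24

Baseline: Deps→Build→Scan→Smoke = 7+5+8+3 = 23 → 23 minutes.
Deps is on the critical path; changing it to 8 makes that path 24 minutes.
That remains the longest chain; total 24 minutes.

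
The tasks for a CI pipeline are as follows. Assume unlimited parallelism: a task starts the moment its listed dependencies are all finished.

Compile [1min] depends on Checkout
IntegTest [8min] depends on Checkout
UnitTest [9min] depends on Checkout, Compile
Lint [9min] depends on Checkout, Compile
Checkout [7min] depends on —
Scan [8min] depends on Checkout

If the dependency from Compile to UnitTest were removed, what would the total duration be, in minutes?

17

Before: longest chain Checkout→Compile→Lint = 7+1+9 = 17, finish 17.
Without Compile→UnitTest, UnitTest's earliest start moves from 8 to 7.
After: Checkout→Compile→Lint = 7+1+9 = 17 → 17 minutes.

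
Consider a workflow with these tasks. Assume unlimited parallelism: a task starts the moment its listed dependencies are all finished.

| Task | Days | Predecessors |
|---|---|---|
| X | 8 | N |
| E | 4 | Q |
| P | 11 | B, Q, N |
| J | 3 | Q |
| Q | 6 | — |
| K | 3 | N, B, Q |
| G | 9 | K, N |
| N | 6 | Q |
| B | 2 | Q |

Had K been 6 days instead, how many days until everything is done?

27

Baseline: Q→N→K→G = 6+6+3+9 = 24 → 24 days.
Since K is critical, the +3 change carries straight to that chain (now 27 days).
No other chain overtakes it, so the finish is 27 days.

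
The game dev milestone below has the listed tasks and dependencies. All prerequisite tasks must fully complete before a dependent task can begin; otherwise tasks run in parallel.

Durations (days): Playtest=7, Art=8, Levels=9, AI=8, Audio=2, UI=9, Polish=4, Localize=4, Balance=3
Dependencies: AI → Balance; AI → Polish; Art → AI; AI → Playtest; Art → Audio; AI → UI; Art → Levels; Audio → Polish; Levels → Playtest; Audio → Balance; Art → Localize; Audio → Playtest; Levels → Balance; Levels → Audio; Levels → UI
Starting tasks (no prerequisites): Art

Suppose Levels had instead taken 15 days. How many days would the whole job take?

32

The binding path is Art→Levels→Audio→Playtest = 8+9+2+7 = 26; finish at 26 days.
Levels is on the critical path; changing it to 15 makes that path 32 days.
The critical path is still Art→Levels→Audio→Playtest; finish is now 32 days.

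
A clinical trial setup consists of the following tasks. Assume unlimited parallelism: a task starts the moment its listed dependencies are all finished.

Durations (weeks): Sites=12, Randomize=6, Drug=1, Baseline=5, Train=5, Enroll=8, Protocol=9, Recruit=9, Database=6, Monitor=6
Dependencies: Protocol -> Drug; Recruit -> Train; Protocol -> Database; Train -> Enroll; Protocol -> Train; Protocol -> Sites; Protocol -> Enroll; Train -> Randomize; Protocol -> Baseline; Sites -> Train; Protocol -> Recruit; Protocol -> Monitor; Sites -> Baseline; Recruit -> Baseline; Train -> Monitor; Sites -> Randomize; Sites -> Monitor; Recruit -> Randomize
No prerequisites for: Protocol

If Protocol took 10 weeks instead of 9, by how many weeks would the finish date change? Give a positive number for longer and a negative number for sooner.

1

Baseline: Protocol→Sites→Train→Enroll = 9+12+5+8 = 34 → 34 weeks.
Protocol is on the critical path; changing it to 10 makes that path 35 weeks.
That remains the longest chain; total 35 weeks.
Change in finish: 35 − 34 = +1 weeks.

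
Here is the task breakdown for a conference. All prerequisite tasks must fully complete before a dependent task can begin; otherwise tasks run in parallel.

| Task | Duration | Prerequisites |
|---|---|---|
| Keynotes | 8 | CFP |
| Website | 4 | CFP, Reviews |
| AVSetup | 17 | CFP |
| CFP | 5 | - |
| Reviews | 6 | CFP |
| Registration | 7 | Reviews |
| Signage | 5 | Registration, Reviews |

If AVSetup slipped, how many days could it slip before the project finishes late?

1

Critical path: CFP→Reviews→Registration→Signage = 5+6+7+5 = 23, so the finish is 23 days.
The longest chain containing AVSetup totals 22 days.
Float = 23 − 22 = 1.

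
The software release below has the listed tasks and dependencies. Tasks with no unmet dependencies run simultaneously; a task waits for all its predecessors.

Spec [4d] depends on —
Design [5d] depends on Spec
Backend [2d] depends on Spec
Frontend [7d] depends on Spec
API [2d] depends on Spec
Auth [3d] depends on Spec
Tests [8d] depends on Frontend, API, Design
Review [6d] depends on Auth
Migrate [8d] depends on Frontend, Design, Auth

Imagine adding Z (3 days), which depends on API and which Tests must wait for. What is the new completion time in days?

Originally the project takes 19 days.
With Z inserted, Tests now waits for max(Frontend, API, Design, Z).
New critical path: Spec→Frontend→Tests = 4+7+8 = 19 ⇒ 19 days.

19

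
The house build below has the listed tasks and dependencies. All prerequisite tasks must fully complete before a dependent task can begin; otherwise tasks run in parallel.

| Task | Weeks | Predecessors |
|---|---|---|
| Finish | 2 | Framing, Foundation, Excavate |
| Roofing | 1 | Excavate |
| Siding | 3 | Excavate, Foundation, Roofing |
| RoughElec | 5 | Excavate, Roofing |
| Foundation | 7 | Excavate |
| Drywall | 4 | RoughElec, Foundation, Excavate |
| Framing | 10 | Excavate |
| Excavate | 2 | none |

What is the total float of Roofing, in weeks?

2

Critical path: Excavate→Framing→Finish = 2+10+2 = 14, so the finish is 14 weeks.
The longest chain containing Roofing totals 12 weeks.
Float = 14 − 12 = 2.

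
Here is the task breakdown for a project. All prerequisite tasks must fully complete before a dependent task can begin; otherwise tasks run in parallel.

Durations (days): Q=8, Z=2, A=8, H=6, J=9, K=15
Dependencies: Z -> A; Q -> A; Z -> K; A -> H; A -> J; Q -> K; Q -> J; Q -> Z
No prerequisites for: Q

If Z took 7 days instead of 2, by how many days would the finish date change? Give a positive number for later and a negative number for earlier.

5

The binding path is Q→Z→A→J = 8+2+8+9 = 27; finish at 27 days.
Z lies on that path, so at 7 days the path becomes 32 days.
The critical path is still Q→Z→A→J; finish is now 32 days.
Change in finish: 32 − 27 = +5 days.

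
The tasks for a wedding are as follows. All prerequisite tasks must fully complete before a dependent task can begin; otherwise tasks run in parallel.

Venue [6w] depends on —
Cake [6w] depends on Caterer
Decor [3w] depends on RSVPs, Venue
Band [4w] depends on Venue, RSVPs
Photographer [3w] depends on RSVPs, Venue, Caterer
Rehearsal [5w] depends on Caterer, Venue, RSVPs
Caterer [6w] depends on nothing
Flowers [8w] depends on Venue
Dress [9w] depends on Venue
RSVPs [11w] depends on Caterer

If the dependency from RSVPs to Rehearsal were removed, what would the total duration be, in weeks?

21

Original critical path: Caterer→RSVPs→Rehearsal = 6+11+5 = 22 ⇒ 22 weeks.
Without RSVPs→Rehearsal, Rehearsal's earliest start moves from 17 to 6.
New critical path: Caterer→RSVPs→Band = 6+11+4 = 21 ⇒ 21 weeks.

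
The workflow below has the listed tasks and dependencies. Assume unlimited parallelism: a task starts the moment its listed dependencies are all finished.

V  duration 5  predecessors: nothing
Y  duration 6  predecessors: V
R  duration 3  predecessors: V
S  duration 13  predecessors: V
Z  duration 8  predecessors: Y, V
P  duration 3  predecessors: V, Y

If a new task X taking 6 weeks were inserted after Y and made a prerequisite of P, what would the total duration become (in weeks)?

20

Originally the job takes 19 weeks.
With X inserted, P now waits for max(V, Y, X).
New critical path: V→Y→X→P = 5+6+6+3 = 20 ⇒ 20 weeks.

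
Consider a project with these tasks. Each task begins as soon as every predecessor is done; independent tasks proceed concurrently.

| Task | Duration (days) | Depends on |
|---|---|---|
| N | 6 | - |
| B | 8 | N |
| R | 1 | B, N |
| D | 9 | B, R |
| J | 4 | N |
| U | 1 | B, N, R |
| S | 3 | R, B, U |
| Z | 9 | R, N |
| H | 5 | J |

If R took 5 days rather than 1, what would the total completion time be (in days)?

28

As given, the longest chain is N→B→R→D = 6+8+1+9 = 24, so the finish is 24 days.
R lies on that path, so at 5 days the path becomes 28 days.
That remains the longest chain; total 28 days.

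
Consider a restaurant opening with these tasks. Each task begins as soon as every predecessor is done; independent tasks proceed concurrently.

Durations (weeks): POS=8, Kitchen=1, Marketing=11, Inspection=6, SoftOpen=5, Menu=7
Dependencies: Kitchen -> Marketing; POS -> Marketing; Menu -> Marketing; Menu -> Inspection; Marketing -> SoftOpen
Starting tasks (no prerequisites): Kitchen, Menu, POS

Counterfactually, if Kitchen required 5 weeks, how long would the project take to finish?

24

Baseline: POS→Marketing→SoftOpen = 8+11+5 = 24 → 24 weeks.
Kitchen has 7 weeks of float (longest path through it is 17).
No other chain overtakes it, so the finish is 24 weeks.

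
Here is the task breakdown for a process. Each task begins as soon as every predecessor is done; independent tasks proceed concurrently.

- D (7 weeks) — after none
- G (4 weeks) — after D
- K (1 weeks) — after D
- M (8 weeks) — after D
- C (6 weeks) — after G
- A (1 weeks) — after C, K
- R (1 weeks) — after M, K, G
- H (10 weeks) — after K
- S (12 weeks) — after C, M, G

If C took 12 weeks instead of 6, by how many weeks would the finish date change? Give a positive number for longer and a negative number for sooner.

6

Critical path before the change: D→G→C→S = 7+4+6+12 = 29 giving 29 weeks.
Since C is critical, the +6 change carries straight to that chain (now 35 weeks).
The critical path is still D→G→C→S; finish is now 35 weeks.
Change in finish: 35 − 29 = +6 weeks.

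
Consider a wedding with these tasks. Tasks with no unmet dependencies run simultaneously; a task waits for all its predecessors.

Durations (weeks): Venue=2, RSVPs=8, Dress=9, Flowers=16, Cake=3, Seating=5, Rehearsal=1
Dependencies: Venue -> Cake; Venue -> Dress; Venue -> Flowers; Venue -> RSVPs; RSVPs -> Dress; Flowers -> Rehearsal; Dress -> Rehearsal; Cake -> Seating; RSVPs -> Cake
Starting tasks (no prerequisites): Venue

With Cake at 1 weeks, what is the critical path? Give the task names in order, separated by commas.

Venue, RSVPs, Dress, Rehearsal

The binding path is Venue→RSVPs→Dress→Rehearsal = 2+8+9+1 = 20; finish at 20 weeks.
The longest path through Cake is only 18 weeks, so Cake has float 2.
No other chain overtakes it, so the finish is 20 weeks.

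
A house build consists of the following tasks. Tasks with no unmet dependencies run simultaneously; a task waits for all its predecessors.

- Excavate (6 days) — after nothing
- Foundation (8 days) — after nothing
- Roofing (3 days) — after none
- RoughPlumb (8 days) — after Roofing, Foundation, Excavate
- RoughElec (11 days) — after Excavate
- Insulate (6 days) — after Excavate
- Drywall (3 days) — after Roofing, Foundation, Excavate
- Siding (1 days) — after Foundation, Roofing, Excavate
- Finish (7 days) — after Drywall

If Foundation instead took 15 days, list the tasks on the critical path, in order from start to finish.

Foundation, Drywall, Finish

Actual critical path: Foundation→Drywall→Finish = 8+3+7 = 18 ⇒ 18 days.
Foundation is on the critical path; changing it to 15 makes that path 25 days.
No other chain overtakes it, so the finish is 25 days.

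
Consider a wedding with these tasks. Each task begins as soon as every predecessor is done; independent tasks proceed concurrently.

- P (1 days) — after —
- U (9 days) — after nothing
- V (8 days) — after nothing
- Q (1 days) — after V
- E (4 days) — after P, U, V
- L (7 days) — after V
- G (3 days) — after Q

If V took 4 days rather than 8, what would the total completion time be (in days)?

Baseline: V→L = 8+7 = 15 → 15 days.
Since V is critical, the -4 change carries straight to that chain (now 11 days).
The binding chain switches to U→E = 9+4 = 13; finish 13 days.

13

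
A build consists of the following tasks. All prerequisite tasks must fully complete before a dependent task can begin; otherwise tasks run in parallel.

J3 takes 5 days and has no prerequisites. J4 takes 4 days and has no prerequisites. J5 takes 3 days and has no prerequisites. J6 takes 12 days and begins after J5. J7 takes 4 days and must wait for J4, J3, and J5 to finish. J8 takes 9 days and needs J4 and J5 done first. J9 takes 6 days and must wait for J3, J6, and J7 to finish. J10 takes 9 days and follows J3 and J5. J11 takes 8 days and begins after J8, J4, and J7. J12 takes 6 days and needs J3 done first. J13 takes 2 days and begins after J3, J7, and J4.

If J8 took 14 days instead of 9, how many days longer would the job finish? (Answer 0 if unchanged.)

Baseline: J4→J8→J11 = 4+9+8 = 21 → 21 days.
J8 lies on that path, so at 14 days the path becomes 26 days.
That remains the longest chain; total 26 days.
Change in finish: 26 − 21 = +5 days.

5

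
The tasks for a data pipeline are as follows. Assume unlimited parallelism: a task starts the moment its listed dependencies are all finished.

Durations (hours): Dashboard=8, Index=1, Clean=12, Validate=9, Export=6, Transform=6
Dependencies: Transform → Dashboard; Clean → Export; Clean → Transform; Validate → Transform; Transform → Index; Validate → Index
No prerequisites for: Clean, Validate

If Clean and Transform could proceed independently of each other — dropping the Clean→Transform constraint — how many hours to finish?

23

With the dependency in place, Clean→Transform→Dashboard = 12+6+8 = 26 sets the finish at 26 hours.
Without Clean→Transform, Transform's earliest start moves from 12 to 9.
After: Validate→Transform→Dashboard = 9+6+8 = 23 → 23 hours.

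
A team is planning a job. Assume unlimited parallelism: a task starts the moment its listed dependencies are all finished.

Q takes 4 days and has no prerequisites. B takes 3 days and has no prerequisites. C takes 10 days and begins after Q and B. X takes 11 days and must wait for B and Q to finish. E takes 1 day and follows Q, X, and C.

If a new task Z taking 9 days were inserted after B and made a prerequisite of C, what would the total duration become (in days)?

23

Originally the job takes 16 days.
With Z inserted, C now waits for max(Q, B, Z).
New critical path: B→Z→C→E = 3+9+10+1 = 23 ⇒ 23 days.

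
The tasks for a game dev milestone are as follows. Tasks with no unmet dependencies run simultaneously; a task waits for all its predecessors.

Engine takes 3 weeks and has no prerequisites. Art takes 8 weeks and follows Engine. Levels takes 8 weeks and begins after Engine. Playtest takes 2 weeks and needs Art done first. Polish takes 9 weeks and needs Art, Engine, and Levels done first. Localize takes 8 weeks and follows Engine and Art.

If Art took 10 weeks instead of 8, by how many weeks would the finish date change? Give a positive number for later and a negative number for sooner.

2

Critical path before the change: Engine→Art→Polish = 3+8+9 = 20 giving 20 weeks.
Since Art is critical, the +2 change carries straight to that chain (now 22 weeks).
That remains the longest chain; total 22 weeks.
Change in finish: 22 − 20 = +2 weeks.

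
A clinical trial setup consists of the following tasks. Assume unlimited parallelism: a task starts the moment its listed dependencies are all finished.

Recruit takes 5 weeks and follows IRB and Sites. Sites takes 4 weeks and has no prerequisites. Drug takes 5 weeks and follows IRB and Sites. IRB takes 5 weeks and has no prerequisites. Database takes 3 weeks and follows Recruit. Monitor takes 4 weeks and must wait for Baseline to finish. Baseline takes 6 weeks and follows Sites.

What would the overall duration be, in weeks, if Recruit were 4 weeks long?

Actual critical path: Sites→Baseline→Monitor = 4+6+4 = 14 ⇒ 14 weeks.
The longest path through Recruit is only 13 weeks, so Recruit has float 1.
That remains the longest chain; total 14 weeks.

14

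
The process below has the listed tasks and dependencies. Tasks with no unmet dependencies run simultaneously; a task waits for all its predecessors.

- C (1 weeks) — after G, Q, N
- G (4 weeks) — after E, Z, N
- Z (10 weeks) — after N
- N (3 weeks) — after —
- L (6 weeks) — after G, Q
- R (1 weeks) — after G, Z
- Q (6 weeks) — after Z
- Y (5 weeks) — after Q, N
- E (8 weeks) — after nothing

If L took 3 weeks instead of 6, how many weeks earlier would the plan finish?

1

As given, the longest chain is N→Z→Q→L = 3+10+6+6 = 25, so the finish is 25 weeks.
L lies on that path, so at 3 weeks the path becomes 22 weeks.
The binding chain switches to N→Z→Q→Y = 3+10+6+5 = 24; finish 24 weeks.
Change in finish: 24 − 25 = -1 weeks.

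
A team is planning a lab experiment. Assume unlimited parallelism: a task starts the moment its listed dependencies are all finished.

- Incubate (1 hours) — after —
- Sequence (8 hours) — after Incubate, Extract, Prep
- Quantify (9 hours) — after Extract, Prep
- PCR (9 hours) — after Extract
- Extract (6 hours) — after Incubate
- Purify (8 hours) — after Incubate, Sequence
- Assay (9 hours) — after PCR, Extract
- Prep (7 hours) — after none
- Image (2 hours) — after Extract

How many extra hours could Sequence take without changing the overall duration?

Incubate→Extract→PCR→Assay = 1+6+9+9 = 25 sets the makespan at 25 hours.
Longest path through Sequence: 23 hours (earliest finish 15, latest finish 17).
Float = 25 − 23 = 2.

2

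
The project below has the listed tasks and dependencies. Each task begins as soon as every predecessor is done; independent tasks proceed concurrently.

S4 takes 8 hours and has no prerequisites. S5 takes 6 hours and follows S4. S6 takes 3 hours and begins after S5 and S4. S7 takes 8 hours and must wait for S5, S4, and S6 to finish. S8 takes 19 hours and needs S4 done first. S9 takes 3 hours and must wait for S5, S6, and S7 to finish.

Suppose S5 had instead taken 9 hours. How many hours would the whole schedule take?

Baseline: S4→S5→S6→S7→S9 = 8+6+3+8+3 = 28 → 28 hours.
S5 lies on that path, so at 9 hours the path becomes 31 hours.
The critical path is still S4→S5→S6→S7→S9; finish is now 31 hours.

31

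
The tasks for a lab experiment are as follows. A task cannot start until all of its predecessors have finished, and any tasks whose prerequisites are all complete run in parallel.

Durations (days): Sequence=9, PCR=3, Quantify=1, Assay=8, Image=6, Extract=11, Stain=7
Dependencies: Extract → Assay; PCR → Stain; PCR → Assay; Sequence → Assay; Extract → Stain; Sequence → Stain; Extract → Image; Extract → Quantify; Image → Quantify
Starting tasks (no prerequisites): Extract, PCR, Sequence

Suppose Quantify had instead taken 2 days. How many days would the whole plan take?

19

Actual critical path: Extract→Assay = 11+8 = 19 ⇒ 19 days.
The longest path through Quantify is only 18 days, so Quantify has float 1.
The critical path is still Extract→Assay; finish is now 19 days.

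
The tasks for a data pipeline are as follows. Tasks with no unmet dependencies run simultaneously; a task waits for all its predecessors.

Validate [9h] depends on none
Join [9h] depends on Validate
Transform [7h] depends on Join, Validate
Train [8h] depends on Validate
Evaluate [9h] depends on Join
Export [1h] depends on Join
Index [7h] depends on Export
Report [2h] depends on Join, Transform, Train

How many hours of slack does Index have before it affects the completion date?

1

Validate→Join→Transform→Report = 9+9+7+2 = 27 sets the makespan at 27 hours.
Index finishes as early as 26 and must finish by 27.
So Index can slip 27 − 26 = 1 hour.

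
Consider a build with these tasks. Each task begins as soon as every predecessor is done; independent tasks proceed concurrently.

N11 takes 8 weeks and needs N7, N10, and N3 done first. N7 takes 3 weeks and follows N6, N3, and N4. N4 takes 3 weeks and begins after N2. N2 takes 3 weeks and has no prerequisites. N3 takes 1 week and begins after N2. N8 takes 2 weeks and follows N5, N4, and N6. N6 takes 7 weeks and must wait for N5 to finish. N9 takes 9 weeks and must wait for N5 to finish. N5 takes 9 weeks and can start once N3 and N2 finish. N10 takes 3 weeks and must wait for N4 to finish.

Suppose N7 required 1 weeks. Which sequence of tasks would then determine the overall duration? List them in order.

Actual critical path: N2→N3→N5→N6→N7→N11 = 3+1+9+7+3+8 = 31 ⇒ 31 weeks.
N7 lies on that path, so at 1 week the path becomes 29 weeks.
No other chain overtakes it, so the finish is 29 weeks.

N2, N3, N5, N6, N7, N11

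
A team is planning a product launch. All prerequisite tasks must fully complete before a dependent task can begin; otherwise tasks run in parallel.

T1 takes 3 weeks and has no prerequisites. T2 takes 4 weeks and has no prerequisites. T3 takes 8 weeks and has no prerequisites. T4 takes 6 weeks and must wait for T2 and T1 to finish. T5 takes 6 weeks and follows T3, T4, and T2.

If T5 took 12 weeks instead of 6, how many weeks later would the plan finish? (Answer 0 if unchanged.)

Actual critical path: T2→T4→T5 = 4+6+6 = 16 ⇒ 16 weeks.
T5 is on the critical path; changing it to 12 makes that path 22 weeks.
No other chain overtakes it, so the finish is 22 weeks.
Change in finish: 22 − 16 = +6 weeks.

6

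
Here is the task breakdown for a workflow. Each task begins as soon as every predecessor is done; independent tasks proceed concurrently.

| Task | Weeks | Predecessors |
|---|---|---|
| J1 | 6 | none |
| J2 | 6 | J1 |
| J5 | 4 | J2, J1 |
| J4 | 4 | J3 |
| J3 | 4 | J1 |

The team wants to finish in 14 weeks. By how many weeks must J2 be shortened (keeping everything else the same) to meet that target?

Current finish: 16 weeks; target: 14.
J2 is on every critical path, so each week cut from J2 cuts the finish by one (this holds down to a finish of 14).
Need 16 − 14 = 2 weeks off J2 → J2 becomes 4 weeks, finish becomes 14.

2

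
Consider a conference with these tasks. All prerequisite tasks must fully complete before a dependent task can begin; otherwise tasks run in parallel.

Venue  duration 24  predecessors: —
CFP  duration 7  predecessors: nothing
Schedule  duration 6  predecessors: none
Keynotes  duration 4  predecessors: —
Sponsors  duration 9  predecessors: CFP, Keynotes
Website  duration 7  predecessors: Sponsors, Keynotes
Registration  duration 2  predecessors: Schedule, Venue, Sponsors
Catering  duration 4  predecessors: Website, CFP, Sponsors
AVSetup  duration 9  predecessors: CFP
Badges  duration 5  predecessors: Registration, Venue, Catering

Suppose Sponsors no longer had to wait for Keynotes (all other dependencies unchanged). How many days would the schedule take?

Original critical path: CFP→Sponsors→Website→Catering→Badges = 7+9+7+4+5 = 32 ⇒ 32 days.
Dropping Keynotes→Sponsors doesn't change Sponsors's earliest start (7); another predecessor still binds.
New critical path: CFP→Sponsors→Website→Catering→Badges = 7+9+7+4+5 = 32 ⇒ 32 days.

32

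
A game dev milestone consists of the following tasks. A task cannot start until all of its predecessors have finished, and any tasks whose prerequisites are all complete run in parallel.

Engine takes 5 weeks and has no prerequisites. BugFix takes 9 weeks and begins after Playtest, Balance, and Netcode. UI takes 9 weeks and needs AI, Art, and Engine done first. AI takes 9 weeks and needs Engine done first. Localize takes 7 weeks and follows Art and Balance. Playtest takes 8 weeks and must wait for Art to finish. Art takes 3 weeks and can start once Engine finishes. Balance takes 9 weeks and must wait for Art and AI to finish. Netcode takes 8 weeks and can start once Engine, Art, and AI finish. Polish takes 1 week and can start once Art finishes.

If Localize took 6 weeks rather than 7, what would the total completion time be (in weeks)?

32

Baseline: Engine→AI→Balance→BugFix = 5+9+9+9 = 32 → 32 weeks.
The longest path through Localize is only 30 weeks, so Localize has float 2.
No other chain overtakes it, so the finish is 32 weeks.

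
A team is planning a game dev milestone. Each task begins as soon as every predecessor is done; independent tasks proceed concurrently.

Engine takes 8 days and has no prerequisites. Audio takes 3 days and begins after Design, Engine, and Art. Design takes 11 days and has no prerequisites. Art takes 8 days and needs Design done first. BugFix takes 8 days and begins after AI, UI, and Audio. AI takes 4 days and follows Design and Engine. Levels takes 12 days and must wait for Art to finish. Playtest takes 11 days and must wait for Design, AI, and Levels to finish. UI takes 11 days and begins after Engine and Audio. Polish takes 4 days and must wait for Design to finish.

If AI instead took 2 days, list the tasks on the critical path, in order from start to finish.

Critical path before the change: Design→Art→Levels→Playtest = 11+8+12+11 = 42 giving 42 days.
AI has 16 days of float (longest path through it is 26).
The critical path is still Design→Art→Levels→Playtest; finish is now 42 days.

Design, Art, Levels, Playtest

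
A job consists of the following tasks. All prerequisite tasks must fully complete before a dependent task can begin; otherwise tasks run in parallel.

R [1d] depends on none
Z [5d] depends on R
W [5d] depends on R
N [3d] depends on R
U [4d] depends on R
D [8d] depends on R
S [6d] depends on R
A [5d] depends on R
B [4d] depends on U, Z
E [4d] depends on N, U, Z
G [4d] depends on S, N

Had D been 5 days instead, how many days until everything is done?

Actual critical path: R→S→G = 1+6+4 = 11 ⇒ 11 days.
D has 2 days of float (longest path through it is 9).
The critical path is still R→S→G; finish is now 11 days.

11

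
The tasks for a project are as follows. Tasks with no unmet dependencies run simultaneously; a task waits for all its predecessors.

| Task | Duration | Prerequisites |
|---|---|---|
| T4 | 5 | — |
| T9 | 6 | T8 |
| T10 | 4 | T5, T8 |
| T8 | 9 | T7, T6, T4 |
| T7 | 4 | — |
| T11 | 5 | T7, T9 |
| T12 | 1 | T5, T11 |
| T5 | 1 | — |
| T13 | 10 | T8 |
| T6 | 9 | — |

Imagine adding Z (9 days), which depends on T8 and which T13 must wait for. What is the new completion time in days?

37

Originally the plan takes 30 days.
With Z inserted, T13 now waits for max(T8, Z).
New critical path: T6→T8→Z→T13 = 9+9+9+10 = 37 ⇒ 37 days.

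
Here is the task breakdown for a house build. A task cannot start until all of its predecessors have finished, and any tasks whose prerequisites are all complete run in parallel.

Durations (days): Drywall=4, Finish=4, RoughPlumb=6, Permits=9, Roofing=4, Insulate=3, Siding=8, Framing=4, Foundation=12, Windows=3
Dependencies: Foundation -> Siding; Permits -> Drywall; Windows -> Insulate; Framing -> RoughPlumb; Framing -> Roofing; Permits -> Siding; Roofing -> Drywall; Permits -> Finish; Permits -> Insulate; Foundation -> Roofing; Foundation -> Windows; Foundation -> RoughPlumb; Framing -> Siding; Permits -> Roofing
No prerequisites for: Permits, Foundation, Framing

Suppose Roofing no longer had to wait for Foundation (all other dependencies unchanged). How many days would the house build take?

Before: longest chain Foundation→Roofing→Drywall = 12+4+4 = 20, finish 20.
Without Foundation→Roofing, Roofing's earliest start moves from 12 to 9.
After: Foundation→Siding = 12+8 = 20 → 20 days.

20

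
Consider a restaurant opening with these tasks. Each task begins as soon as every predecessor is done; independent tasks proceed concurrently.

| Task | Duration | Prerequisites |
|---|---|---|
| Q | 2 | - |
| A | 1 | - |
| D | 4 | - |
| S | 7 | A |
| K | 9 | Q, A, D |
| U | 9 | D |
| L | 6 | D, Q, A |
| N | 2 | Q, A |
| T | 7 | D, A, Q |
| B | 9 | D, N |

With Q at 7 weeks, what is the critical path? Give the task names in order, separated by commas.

Q, N, B

Baseline: Q→N→B = 2+2+9 = 13 → 13 weeks.
Q is on the critical path; changing it to 7 makes that path 18 weeks.
No other chain overtakes it, so the finish is 18 weeks.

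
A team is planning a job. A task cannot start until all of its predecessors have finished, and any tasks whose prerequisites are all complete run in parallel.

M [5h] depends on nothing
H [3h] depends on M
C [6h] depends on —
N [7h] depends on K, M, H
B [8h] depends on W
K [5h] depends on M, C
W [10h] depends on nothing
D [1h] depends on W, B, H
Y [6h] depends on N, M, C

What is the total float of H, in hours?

3

C→K→N→Y = 6+5+7+6 = 24 sets the makespan at 24 hours.
The longest chain containing H totals 21 hours.
So H can slip 11 − 8 = 3 hours.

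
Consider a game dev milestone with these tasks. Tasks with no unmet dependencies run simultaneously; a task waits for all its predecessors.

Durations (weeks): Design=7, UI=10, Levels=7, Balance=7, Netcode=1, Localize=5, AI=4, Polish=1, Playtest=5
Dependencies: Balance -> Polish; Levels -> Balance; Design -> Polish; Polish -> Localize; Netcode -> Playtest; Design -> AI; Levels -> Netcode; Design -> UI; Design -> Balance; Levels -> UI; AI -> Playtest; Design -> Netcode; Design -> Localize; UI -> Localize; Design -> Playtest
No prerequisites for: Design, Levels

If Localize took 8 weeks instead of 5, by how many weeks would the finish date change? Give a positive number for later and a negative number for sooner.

As given, the longest chain is Design→UI→Localize = 7+10+5 = 22, so the finish is 22 weeks.
Since Localize is critical, the +3 change carries straight to that chain (now 25 weeks).
The critical path is still Design→UI→Localize; finish is now 25 weeks.
Change in finish: 25 − 22 = +3 weeks.

3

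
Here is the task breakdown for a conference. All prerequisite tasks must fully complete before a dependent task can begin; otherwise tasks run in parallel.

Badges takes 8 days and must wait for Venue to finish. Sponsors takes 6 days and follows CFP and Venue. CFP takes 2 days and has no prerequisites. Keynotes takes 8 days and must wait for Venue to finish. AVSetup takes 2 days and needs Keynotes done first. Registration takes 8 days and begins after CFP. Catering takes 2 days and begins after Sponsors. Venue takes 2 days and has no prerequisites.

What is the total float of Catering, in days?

Critical path: Venue→Keynotes→AVSetup = 2+8+2 = 12, so the finish is 12 days.
The longest chain containing Catering totals 10 days.
Slack of Catering = 10 − 8 = 2 days.

2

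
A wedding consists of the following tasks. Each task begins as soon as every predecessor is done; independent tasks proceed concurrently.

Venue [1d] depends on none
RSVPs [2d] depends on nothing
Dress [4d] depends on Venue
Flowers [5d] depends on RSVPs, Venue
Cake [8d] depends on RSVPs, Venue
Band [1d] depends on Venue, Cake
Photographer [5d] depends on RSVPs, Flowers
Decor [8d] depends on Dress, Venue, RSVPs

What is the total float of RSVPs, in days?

Critical path: Venue→Dress→Decor = 1+4+8 = 13, so the finish is 13 days.
Longest path through RSVPs: 12 days (earliest finish 2, latest finish 3).
Float = 13 − 12 = 1.

1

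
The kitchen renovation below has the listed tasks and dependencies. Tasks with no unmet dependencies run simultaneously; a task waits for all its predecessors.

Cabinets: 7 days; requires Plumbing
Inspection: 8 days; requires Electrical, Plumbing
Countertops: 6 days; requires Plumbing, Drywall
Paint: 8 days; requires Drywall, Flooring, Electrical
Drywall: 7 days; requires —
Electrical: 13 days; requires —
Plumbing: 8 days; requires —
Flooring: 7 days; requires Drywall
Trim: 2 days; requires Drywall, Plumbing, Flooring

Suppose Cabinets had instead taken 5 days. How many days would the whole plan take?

Baseline: Drywall→Flooring→Paint = 7+7+8 = 22 → 22 days.
The longest path through Cabinets is only 15 days, so Cabinets has float 7.
The critical path is still Drywall→Flooring→Paint; finish is now 22 days.

22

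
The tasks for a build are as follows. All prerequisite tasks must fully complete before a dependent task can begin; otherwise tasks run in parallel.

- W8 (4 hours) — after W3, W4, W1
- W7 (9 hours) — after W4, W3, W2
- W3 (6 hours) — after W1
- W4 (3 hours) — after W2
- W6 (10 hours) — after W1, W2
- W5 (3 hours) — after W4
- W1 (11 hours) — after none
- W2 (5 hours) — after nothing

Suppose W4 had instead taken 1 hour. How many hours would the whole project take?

26

Critical path before the change: W1→W3→W7 = 11+6+9 = 26 giving 26 hours.
The longest path through W4 is only 17 hours, so W4 has float 9.
The critical path is still W1→W3→W7; finish is now 26 hours.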